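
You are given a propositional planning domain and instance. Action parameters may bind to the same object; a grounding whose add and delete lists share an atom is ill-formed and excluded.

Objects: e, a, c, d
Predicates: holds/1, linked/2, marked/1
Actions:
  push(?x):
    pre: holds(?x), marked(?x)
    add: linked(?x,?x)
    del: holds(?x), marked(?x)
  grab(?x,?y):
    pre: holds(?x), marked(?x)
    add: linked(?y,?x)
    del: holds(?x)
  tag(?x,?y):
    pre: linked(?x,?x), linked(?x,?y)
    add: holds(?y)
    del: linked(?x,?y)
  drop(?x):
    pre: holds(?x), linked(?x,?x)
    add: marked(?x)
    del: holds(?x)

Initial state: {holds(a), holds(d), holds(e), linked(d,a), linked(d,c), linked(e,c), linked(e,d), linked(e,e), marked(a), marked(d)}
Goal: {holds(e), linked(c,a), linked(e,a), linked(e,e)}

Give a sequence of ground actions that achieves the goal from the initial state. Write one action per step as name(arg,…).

push(d); grab(a,e); tag(d,a); grab(a,c)

1. push(d)  →  {holds(a), holds(e), linked(d,a), linked(d,c), linked(d,d), linked(e,c), linked(e,d), linked(e,e), marked(a)}
2. grab(a,e)  →  {holds(e), linked(d,a), linked(d,c), linked(d,d), linked(e,a), linked(e,c), linked(e,d), linked(e,e), marked(a)}
3. tag(d,a)  →  {holds(a), holds(e), linked(d,c), linked(d,d), linked(e,a), linked(e,c), linked(e,d), linked(e,e), marked(a)}
4. grab(a,c)  →  {holds(e), linked(c,a), linked(d,c), linked(d,d), linked(e,a), linked(e,c), linked(e,d), linked(e,e), marked(a)}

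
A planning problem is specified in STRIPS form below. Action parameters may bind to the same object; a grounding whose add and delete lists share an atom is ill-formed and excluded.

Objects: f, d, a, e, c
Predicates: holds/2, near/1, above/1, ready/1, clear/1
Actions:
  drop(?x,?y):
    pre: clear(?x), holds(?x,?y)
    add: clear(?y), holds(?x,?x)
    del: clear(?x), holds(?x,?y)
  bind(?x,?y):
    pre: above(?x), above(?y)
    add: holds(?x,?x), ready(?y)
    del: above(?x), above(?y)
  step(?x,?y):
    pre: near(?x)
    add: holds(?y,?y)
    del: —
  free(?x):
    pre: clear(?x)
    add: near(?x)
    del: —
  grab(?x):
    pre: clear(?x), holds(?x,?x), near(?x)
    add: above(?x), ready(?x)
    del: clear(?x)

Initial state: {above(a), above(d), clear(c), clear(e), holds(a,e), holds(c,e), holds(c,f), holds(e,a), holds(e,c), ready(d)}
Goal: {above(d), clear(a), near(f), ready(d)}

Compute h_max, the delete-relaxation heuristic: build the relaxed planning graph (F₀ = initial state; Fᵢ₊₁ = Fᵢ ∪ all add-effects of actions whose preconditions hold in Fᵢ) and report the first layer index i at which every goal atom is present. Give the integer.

2

F0 = init (10 atoms)
F1 = F0 ∪ {clear(a), clear(f), holds(a,a), holds(c,c), holds(d,d), holds(e,e), near(c), near(e), ready(a)}  (19 atoms)
F2 = F1 ∪ {above(c), above(e), holds(f,f), near(a), near(f), ready(c), ready(e)}  (26 atoms)
goal ⊆ F2  ⇒  h_max = 2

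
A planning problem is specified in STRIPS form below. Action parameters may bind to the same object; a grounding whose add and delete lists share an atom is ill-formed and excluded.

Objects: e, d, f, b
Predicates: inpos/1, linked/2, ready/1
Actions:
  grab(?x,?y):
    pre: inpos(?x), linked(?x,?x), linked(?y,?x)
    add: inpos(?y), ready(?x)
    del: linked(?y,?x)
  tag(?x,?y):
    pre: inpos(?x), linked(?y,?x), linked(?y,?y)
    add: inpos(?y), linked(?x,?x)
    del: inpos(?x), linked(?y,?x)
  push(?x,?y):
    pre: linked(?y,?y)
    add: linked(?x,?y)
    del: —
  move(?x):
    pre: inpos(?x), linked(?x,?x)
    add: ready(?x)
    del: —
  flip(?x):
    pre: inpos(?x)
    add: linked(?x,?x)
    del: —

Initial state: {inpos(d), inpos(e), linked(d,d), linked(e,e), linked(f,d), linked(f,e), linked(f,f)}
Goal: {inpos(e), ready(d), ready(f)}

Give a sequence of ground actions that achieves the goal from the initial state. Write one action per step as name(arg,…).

grab(d,f); grab(f,f)

1. grab(d,f)  →  {inpos(d), inpos(e), inpos(f), linked(d,d), linked(e,e), linked(f,e), linked(f,f), ready(d)}
2. grab(f,f)  →  {inpos(d), inpos(e), inpos(f), linked(d,d), linked(e,e), linked(f,e), ready(d), ready(f)}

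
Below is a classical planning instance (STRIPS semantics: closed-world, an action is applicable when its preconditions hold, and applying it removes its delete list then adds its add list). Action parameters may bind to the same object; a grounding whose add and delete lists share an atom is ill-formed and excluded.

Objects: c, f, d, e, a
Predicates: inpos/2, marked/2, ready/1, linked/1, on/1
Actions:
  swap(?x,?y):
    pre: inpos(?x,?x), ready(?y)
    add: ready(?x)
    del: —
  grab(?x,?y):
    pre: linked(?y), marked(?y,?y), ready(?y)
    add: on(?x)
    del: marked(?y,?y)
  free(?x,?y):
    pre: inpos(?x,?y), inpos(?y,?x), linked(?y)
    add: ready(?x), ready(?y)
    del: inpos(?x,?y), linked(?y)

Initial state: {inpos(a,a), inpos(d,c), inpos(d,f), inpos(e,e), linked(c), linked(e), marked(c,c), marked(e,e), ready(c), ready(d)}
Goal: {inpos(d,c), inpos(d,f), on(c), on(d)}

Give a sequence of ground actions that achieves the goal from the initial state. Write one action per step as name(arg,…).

1. swap(e,c)  →  {inpos(a,a), inpos(d,c), inpos(d,f), inpos(e,e), linked(c), linked(e), marked(c,c), marked(e,e), ready(c), ready(d), ready(e)}
2. grab(c,c)  →  {inpos(a,a), inpos(d,c), inpos(d,f), inpos(e,e), linked(c), linked(e), marked(e,e), on(c), ready(c), ready(d), ready(e)}
3. grab(d,e)  →  {inpos(a,a), inpos(d,c), inpos(d,f), inpos(e,e), linked(c), linked(e), on(c), on(d), ready(c), ready(d), ready(e)}

swap(e,c); grab(c,c); grab(d,e)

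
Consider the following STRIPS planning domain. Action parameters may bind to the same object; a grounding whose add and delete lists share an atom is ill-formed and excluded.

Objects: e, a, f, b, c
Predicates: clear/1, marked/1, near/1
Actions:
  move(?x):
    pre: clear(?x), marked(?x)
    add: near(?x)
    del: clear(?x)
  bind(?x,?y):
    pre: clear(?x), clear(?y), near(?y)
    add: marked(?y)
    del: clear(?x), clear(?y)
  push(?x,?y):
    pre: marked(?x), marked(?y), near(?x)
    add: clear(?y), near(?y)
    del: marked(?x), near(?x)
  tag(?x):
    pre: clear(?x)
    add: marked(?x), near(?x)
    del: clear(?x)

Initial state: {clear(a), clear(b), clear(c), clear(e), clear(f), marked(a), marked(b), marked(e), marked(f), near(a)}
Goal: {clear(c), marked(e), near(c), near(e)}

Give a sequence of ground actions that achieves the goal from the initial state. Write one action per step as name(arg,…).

move(e); tag(c); push(a,c)

1. move(e)  →  {clear(a), clear(b), clear(c), clear(f), marked(a), marked(b), marked(e), marked(f), near(a), near(e)}
2. tag(c)  →  {clear(a), clear(b), clear(f), marked(a), marked(b), marked(c), marked(e), marked(f), near(a), near(c), near(e)}
3. push(a,c)  →  {clear(a), clear(b), clear(c), clear(f), marked(b), marked(c), marked(e), marked(f), near(c), near(e)}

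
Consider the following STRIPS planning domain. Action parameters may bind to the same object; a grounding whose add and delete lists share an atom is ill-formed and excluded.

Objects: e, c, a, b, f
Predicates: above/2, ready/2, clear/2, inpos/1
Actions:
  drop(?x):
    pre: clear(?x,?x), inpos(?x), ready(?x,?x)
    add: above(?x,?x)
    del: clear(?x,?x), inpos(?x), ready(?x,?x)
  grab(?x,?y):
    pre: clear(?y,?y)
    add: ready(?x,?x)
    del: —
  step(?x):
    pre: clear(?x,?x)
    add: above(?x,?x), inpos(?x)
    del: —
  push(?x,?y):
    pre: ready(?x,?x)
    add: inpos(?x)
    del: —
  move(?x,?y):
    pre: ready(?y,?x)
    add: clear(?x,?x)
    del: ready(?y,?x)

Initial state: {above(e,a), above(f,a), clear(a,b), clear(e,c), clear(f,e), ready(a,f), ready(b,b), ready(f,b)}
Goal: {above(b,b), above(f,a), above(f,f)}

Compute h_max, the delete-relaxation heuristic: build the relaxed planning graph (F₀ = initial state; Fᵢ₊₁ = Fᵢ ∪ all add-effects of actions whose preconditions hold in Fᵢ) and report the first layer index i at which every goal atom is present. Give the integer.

F0 = init (8 atoms)
F1 = F0 ∪ {clear(b,b), clear(f,f), inpos(b)}  (11 atoms)
F2 = F1 ∪ {above(b,b), above(f,f), inpos(f), ready(a,a), ready(c,c), ready(e,e), ready(f,f)}  (18 atoms)
goal ⊆ F2  ⇒  h_max = 2

2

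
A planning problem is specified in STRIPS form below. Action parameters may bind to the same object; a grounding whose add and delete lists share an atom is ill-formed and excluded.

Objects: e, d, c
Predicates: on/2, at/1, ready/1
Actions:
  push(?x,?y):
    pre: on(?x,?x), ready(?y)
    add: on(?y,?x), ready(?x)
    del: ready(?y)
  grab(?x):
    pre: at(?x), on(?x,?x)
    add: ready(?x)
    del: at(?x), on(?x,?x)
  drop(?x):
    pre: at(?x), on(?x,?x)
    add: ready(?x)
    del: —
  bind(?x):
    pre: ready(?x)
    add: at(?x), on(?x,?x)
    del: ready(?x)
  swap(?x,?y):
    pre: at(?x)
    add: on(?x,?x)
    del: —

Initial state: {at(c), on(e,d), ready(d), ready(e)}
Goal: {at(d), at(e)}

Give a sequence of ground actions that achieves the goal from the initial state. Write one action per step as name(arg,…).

bind(e); bind(d)

1. bind(e)  →  {at(c), at(e), on(e,d), on(e,e), ready(d)}
2. bind(d)  →  {at(c), at(d), at(e), on(d,d), on(e,d), on(e,e)}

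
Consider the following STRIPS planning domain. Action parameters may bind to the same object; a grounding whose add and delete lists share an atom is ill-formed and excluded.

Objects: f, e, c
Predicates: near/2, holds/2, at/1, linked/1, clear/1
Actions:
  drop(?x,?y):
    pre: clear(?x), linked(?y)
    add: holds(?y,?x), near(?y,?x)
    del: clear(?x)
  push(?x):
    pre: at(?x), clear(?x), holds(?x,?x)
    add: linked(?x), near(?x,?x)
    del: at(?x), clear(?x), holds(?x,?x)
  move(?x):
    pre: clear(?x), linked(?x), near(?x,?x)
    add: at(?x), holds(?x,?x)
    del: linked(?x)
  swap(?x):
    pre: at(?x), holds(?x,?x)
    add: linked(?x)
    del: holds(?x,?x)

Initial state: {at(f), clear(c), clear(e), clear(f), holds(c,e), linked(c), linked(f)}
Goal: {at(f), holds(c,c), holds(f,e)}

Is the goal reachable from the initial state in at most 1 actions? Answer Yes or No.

1. drop(e,f)  →  {at(f), clear(c), clear(f), holds(c,e), holds(f,e), linked(c), linked(f), near(f,e)}
2. drop(c,c)  →  {at(f), clear(f), holds(c,c), holds(c,e), holds(f,e), linked(c), linked(f), near(c,c), near(f,e)}
optimal plan length = 2; 2 > 1

No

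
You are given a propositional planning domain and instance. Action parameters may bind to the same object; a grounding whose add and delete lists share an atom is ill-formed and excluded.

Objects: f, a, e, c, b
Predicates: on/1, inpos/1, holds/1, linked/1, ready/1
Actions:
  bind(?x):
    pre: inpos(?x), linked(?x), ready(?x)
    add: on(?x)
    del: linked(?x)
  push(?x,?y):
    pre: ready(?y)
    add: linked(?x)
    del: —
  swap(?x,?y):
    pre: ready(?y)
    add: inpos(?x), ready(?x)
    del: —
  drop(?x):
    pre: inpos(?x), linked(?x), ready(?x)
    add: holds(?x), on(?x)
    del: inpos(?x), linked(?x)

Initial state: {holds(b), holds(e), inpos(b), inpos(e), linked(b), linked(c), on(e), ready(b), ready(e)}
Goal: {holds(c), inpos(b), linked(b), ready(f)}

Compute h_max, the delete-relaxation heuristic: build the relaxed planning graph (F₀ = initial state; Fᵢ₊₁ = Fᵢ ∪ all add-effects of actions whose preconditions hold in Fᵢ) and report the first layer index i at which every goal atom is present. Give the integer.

F0 = init (9 atoms)
F1 = F0 ∪ {inpos(a), inpos(c), inpos(f), linked(a), linked(e), linked(f), on(b), ready(a), ready(c), ready(f)}  (19 atoms)
F2 = F1 ∪ {holds(a), holds(c), holds(f), on(a), on(c), on(f)}  (25 atoms)
goal ⊆ F2  ⇒  h_max = 2

2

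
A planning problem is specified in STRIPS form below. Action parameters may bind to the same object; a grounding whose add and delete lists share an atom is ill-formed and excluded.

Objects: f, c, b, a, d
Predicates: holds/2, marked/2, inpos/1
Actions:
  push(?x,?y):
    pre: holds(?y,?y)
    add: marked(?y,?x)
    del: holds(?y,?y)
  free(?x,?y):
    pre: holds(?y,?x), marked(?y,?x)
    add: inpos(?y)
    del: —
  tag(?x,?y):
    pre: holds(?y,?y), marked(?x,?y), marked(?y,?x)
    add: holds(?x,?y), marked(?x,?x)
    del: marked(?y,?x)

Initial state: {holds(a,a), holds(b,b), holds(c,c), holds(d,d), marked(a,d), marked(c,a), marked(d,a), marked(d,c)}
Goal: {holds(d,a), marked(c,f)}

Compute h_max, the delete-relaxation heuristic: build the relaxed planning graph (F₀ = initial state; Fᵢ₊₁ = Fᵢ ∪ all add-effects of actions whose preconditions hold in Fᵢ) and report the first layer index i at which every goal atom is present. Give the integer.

F0 = init (8 atoms)
F1 = F0 ∪ {holds(a,d), holds(d,a), marked(a,a), marked(a,b), marked(a,c), marked(a,f), marked(b,a), marked(b,b), marked(b,c), marked(b,d), marked(b,f), marked(c,b), marked(c,c), marked(c,d), marked(c,f), marked(d,b), marked(d,d), marked(d,f)}  (26 atoms)
goal ⊆ F1  ⇒  h_max = 1

1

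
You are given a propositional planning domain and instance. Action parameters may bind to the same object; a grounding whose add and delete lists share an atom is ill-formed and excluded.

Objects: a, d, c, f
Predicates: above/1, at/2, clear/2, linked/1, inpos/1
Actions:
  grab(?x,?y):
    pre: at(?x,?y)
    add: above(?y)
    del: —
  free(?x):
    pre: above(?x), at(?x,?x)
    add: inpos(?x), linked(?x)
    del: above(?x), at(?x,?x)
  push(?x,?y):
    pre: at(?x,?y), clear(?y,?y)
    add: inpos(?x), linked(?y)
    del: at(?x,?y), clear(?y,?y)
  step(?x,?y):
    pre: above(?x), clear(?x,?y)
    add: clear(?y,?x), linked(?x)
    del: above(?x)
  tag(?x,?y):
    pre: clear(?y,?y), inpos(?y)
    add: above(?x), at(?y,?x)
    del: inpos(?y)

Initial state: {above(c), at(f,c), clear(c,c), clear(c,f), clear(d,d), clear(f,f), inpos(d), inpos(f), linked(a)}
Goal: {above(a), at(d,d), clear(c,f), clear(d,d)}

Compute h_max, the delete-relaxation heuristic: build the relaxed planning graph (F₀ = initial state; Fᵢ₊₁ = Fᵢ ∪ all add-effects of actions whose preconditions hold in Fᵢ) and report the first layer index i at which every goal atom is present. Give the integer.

F0 = init (9 atoms)
F1 = F0 ∪ {above(a), above(d), above(f), at(d,a), at(d,c), at(d,d), at(d,f), at(f,a), at(f,d), at(f,f), clear(f,c), linked(c)}  (21 atoms)
goal ⊆ F1  ⇒  h_max = 1

1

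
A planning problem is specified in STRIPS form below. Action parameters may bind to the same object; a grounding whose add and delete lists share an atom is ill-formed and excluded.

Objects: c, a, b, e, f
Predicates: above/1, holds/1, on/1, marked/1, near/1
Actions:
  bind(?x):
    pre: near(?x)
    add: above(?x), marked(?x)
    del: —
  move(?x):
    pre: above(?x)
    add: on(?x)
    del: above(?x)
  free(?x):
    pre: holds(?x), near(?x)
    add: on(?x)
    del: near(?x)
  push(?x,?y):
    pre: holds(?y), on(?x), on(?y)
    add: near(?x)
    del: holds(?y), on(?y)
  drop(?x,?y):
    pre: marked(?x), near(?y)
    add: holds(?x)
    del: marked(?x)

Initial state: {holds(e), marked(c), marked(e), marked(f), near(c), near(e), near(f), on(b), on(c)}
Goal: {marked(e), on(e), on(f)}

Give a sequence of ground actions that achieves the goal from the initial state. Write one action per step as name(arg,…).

1. bind(f)  →  {above(f), holds(e), marked(c), marked(e), marked(f), near(c), near(e), near(f), on(b), on(c)}
2. move(f)  →  {holds(e), marked(c), marked(e), marked(f), near(c), near(e), near(f), on(b), on(c), on(f)}
3. free(e)  →  {holds(e), marked(c), marked(e), marked(f), near(c), near(f), on(b), on(c), on(e), on(f)}

bind(f); move(f); free(e)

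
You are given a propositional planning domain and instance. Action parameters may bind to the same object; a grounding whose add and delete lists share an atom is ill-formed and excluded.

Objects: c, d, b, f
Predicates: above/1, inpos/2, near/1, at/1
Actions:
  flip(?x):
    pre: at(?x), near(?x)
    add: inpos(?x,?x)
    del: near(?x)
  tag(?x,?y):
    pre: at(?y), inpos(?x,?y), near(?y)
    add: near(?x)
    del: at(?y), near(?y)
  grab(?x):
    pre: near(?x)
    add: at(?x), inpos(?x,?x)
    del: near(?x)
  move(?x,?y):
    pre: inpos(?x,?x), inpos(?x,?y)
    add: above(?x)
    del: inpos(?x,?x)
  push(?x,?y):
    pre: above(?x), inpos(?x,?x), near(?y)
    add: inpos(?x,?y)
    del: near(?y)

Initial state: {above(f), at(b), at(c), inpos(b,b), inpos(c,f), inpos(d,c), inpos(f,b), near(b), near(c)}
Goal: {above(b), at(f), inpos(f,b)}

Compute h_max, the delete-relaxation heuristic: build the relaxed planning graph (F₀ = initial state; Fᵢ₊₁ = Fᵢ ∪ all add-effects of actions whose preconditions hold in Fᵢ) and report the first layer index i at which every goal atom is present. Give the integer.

F0 = init (9 atoms)
F1 = F0 ∪ {above(b), inpos(c,c), near(d), near(f)}  (13 atoms)
F2 = F1 ∪ {above(c), at(d), at(f), inpos(b,c), inpos(b,d), inpos(b,f), inpos(d,d), inpos(f,f)}  (21 atoms)
goal ⊆ F2  ⇒  h_max = 2

2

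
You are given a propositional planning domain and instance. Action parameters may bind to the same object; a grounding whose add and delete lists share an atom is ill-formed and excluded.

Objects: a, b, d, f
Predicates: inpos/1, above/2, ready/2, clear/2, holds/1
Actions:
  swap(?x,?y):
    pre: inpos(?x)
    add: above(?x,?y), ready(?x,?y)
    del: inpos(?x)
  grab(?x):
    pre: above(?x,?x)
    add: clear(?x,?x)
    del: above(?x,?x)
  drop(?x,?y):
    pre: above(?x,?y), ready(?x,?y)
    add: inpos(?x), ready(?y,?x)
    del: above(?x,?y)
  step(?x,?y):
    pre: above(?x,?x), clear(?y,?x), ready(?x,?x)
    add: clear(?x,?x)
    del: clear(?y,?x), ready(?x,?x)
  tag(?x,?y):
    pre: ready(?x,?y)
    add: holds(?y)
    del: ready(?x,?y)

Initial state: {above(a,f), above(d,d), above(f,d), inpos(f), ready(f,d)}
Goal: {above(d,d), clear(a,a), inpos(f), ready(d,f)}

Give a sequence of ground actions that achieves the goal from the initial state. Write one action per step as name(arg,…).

1. swap(f,a)  →  {above(a,f), above(d,d), above(f,a), above(f,d), ready(f,a), ready(f,d)}
2. drop(f,a)  →  {above(a,f), above(d,d), above(f,d), inpos(f), ready(a,f), ready(f,a), ready(f,d)}
3. drop(a,f)  →  {above(d,d), above(f,d), inpos(a), inpos(f), ready(a,f), ready(f,a), ready(f,d)}
4. swap(a,a)  →  {above(a,a), above(d,d), above(f,d), inpos(f), ready(a,a), ready(a,f), ready(f,a), ready(f,d)}
5. grab(a)  →  {above(d,d), above(f,d), clear(a,a), inpos(f), ready(a,a), ready(a,f), ready(f,a), ready(f,d)}
6. drop(f,d)  →  {above(d,d), clear(a,a), inpos(f), ready(a,a), ready(a,f), ready(d,f), ready(f,a), ready(f,d)}

swap(f,a); drop(f,a); drop(a,f); swap(a,a); grab(a); drop(f,d)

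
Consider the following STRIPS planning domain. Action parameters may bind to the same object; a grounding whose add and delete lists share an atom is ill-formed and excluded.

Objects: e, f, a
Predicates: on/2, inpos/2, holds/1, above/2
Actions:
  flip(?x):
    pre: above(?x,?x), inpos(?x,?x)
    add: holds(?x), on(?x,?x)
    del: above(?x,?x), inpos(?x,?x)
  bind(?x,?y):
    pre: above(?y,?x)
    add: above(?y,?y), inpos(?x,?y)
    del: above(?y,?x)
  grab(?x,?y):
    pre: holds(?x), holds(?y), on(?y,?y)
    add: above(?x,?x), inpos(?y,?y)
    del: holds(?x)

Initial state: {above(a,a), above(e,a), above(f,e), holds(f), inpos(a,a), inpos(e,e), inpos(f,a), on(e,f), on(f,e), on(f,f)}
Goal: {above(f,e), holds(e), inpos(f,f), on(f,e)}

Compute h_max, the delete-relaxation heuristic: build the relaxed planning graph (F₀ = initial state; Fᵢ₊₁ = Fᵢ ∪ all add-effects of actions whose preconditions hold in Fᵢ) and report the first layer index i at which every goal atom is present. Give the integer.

F0 = init (10 atoms)
F1 = F0 ∪ {above(e,e), above(f,f), holds(a), inpos(a,e), inpos(e,f), inpos(f,f), on(a,a)}  (17 atoms)
F2 = F1 ∪ {holds(e), on(e,e)}  (19 atoms)
goal ⊆ F2  ⇒  h_max = 2

2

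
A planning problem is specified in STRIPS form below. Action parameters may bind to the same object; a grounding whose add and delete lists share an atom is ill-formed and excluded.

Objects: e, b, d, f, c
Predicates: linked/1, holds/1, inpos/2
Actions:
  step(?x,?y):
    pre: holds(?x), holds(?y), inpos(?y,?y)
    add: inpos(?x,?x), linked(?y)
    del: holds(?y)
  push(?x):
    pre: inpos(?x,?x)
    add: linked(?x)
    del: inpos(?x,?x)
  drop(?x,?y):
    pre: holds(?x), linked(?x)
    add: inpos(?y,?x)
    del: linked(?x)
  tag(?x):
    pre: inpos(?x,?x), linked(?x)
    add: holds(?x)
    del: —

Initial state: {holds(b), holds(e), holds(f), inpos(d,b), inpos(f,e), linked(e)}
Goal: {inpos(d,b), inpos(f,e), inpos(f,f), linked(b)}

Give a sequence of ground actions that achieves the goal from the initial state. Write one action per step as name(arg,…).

drop(e,e); step(b,e); step(f,b)

1. drop(e,e)  →  {holds(b), holds(e), holds(f), inpos(d,b), inpos(e,e), inpos(f,e)}
2. step(b,e)  →  {holds(b), holds(f), inpos(b,b), inpos(d,b), inpos(e,e), inpos(f,e), linked(e)}
3. step(f,b)  →  {holds(f), inpos(b,b), inpos(d,b), inpos(e,e), inpos(f,e), inpos(f,f), linked(b), linked(e)}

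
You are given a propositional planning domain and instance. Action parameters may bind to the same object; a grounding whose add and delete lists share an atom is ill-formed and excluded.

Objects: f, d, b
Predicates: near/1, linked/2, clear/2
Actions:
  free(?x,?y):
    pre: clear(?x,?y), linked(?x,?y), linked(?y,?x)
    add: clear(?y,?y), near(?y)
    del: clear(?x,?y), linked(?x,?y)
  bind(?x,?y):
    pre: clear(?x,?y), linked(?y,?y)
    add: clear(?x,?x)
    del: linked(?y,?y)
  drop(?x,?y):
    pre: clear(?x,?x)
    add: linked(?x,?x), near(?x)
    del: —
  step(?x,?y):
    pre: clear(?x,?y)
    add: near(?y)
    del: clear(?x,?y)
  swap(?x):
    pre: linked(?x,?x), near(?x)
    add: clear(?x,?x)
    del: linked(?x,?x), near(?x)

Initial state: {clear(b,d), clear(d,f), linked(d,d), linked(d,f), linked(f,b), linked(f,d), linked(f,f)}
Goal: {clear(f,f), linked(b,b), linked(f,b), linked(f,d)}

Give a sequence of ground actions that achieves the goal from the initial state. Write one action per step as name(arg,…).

1. free(d,f)  →  {clear(b,d), clear(f,f), linked(d,d), linked(f,b), linked(f,d), linked(f,f), near(f)}
2. bind(b,d)  →  {clear(b,b), clear(b,d), clear(f,f), linked(f,b), linked(f,d), linked(f,f), near(f)}
3. drop(b,f)  →  {clear(b,b), clear(b,d), clear(f,f), linked(b,b), linked(f,b), linked(f,d), linked(f,f), near(b), near(f)}

free(d,f); bind(b,d); drop(b,f)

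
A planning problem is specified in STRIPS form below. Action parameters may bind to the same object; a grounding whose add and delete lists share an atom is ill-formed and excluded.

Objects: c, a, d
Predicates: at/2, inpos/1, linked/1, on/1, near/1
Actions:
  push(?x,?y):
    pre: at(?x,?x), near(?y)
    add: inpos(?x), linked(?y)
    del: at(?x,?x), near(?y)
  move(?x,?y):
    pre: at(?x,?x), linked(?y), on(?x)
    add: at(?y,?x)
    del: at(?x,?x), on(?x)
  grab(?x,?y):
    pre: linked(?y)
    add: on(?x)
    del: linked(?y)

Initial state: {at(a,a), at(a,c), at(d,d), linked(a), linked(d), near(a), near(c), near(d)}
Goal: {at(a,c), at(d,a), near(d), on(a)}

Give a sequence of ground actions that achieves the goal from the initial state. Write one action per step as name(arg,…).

grab(a,a); move(a,d); grab(a,d)

1. grab(a,a)  →  {at(a,a), at(a,c), at(d,d), linked(d), near(a), near(c), near(d), on(a)}
2. move(a,d)  →  {at(a,c), at(d,a), at(d,d), linked(d), near(a), near(c), near(d)}
3. grab(a,d)  →  {at(a,c), at(d,a), at(d,d), near(a), near(c), near(d), on(a)}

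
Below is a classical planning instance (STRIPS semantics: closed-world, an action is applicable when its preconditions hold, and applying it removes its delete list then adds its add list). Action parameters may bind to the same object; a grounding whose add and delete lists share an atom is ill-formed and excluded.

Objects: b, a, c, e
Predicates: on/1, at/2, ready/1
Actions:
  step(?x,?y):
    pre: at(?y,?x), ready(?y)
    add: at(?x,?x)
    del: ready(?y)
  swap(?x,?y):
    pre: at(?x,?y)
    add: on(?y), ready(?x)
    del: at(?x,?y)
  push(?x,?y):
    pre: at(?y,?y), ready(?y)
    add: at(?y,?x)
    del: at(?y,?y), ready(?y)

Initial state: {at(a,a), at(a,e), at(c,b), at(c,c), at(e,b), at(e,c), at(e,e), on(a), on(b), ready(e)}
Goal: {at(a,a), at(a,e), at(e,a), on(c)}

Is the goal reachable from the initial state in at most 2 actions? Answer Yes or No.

1. swap(c,c)  →  {at(a,a), at(a,e), at(c,b), at(e,b), at(e,c), at(e,e), on(a), on(b), on(c), ready(c), ready(e)}
2. push(a,e)  →  {at(a,a), at(a,e), at(c,b), at(e,a), at(e,b), at(e,c), on(a), on(b), on(c), ready(c)}
optimal plan length = 2; 2 ≤ 2

Yes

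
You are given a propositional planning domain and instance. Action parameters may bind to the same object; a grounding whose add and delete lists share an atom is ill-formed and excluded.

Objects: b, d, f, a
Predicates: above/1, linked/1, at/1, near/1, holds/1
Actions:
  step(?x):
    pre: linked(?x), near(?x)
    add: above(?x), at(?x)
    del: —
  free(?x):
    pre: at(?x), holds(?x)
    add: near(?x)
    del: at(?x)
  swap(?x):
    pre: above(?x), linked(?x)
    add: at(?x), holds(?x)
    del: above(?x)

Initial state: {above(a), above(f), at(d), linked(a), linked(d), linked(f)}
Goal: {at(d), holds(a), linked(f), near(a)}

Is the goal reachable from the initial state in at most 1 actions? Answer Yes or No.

1. swap(a)  →  {above(f), at(a), at(d), holds(a), linked(a), linked(d), linked(f)}
2. free(a)  →  {above(f), at(d), holds(a), linked(a), linked(d), linked(f), near(a)}
optimal plan length = 2; 2 > 1

No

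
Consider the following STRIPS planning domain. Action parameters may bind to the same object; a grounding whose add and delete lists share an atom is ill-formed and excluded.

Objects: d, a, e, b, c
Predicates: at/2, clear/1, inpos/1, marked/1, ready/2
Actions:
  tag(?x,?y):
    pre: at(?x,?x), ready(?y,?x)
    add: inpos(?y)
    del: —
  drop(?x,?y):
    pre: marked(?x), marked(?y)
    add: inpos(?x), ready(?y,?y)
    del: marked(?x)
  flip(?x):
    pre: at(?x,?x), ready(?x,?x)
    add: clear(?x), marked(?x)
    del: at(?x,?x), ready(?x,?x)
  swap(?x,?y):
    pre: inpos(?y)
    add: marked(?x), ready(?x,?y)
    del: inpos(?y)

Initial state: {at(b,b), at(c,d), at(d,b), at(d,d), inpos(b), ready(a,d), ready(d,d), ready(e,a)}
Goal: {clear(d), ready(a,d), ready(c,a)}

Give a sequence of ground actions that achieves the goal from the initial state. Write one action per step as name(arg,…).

1. tag(d,a)  →  {at(b,b), at(c,d), at(d,b), at(d,d), inpos(a), inpos(b), ready(a,d), ready(d,d), ready(e,a)}
2. flip(d)  →  {at(b,b), at(c,d), at(d,b), clear(d), inpos(a), inpos(b), marked(d), ready(a,d), ready(e,a)}
3. swap(c,a)  →  {at(b,b), at(c,d), at(d,b), clear(d), inpos(b), marked(c), marked(d), ready(a,d), ready(c,a), ready(e,a)}

tag(d,a); flip(d); swap(c,a)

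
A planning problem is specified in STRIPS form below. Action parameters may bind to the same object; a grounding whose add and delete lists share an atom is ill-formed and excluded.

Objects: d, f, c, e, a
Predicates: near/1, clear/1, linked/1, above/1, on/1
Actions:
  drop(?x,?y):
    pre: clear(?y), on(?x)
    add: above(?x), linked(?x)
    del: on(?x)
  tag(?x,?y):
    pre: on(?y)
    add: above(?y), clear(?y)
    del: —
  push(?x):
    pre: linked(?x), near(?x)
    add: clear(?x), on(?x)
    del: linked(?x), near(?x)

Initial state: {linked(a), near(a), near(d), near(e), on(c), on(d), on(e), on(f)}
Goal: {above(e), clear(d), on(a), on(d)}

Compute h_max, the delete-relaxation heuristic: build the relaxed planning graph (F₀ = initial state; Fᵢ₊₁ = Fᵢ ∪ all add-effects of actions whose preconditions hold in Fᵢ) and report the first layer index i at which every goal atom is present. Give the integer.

1

F0 = init (8 atoms)
F1 = F0 ∪ {above(c), above(d), above(e), above(f), clear(a), clear(c), clear(d), clear(e), clear(f), on(a)}  (18 atoms)
goal ⊆ F1  ⇒  h_max = 1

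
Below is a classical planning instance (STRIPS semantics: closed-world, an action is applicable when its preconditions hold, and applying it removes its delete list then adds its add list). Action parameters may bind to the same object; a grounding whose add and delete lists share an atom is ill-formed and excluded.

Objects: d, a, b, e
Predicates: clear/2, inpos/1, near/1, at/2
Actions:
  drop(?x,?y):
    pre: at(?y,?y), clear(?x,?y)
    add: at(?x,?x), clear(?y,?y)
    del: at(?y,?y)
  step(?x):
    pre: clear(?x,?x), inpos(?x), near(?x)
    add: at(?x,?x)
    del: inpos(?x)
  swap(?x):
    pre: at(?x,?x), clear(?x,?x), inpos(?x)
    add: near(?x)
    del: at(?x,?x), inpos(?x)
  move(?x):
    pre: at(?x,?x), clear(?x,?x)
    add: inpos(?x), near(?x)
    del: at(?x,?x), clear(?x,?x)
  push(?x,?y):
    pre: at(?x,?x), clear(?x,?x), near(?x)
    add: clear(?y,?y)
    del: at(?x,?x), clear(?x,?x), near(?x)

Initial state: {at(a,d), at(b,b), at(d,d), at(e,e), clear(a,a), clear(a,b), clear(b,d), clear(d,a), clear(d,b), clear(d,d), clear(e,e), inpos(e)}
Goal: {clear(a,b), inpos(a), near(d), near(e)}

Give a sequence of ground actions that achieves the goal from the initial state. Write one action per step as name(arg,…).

1. drop(a,b)  →  {at(a,a), at(a,d), at(d,d), at(e,e), clear(a,a), clear(a,b), clear(b,b), clear(b,d), clear(d,a), clear(d,b), clear(d,d), clear(e,e), inpos(e)}
2. swap(e)  →  {at(a,a), at(a,d), at(d,d), clear(a,a), clear(a,b), clear(b,b), clear(b,d), clear(d,a), clear(d,b), clear(d,d), clear(e,e), near(e)}
3. move(d)  →  {at(a,a), at(a,d), clear(a,a), clear(a,b), clear(b,b), clear(b,d), clear(d,a), clear(d,b), clear(e,e), inpos(d), near(d), near(e)}
4. move(a)  →  {at(a,d), clear(a,b), clear(b,b), clear(b,d), clear(d,a), clear(d,b), clear(e,e), inpos(a), inpos(d), near(a), near(d), near(e)}

drop(a,b); swap(e); move(d); move(a)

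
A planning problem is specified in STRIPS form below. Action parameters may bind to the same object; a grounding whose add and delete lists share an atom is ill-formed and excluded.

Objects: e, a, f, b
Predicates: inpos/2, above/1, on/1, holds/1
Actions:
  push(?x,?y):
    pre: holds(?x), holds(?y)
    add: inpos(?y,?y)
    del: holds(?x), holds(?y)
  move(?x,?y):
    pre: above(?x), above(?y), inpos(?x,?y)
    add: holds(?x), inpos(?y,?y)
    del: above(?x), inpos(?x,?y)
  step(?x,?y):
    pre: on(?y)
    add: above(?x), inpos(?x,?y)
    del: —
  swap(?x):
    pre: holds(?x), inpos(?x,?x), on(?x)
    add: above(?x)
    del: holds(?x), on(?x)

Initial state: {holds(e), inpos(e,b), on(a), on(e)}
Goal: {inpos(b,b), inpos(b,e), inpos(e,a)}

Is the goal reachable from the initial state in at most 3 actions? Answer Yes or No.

1. step(e,a)  →  {above(e), holds(e), inpos(e,a), inpos(e,b), on(a), on(e)}
2. step(b,e)  →  {above(b), above(e), holds(e), inpos(b,e), inpos(e,a), inpos(e,b), on(a), on(e)}
3. move(e,b)  →  {above(b), holds(e), inpos(b,b), inpos(b,e), inpos(e,a), on(a), on(e)}
optimal plan length = 3; 3 ≤ 3

Yes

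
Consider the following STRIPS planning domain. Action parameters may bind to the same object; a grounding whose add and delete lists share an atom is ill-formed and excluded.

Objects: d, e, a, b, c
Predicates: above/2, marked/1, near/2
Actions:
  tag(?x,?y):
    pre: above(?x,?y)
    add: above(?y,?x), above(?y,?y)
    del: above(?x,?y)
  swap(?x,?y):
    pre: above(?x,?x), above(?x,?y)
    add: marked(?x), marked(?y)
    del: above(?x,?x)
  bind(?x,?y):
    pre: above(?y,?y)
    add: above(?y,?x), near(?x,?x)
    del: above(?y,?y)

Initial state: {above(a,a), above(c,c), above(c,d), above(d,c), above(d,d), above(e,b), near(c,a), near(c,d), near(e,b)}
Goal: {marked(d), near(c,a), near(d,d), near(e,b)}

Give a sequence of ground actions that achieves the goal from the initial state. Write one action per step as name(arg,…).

swap(d,d); bind(d,a)

1. swap(d,d)  →  {above(a,a), above(c,c), above(c,d), above(d,c), above(e,b), marked(d), near(c,a), near(c,d), near(e,b)}
2. bind(d,a)  →  {above(a,d), above(c,c), above(c,d), above(d,c), above(e,b), marked(d), near(c,a), near(c,d), near(d,d), near(e,b)}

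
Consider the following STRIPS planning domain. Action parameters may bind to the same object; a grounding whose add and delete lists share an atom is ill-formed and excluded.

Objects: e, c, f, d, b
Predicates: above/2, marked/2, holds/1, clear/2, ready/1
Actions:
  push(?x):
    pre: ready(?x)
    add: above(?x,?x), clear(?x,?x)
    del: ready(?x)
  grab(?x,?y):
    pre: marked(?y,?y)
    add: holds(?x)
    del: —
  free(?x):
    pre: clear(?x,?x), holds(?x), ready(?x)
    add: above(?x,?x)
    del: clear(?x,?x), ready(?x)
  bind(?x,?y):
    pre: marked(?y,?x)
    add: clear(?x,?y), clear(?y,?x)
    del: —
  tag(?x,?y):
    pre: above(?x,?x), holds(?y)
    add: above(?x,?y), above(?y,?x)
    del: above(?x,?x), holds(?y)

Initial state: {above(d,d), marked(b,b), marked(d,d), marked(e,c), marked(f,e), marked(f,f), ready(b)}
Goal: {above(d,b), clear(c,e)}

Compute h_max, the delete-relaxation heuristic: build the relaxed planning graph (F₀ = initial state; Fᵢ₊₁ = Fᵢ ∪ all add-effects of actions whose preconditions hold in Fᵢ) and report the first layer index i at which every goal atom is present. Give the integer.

2

F0 = init (7 atoms)
F1 = F0 ∪ {above(b,b), clear(b,b), clear(c,e), clear(d,d), clear(e,c), clear(e,f), clear(f,e), clear(f,f), holds(b), holds(c), holds(d), holds(e), holds(f)}  (20 atoms)
F2 = F1 ∪ {above(b,c), above(b,d), above(b,e), above(b,f), above(c,b), above(c,d), above(d,b), above(d,c), above(d,e), above(d,f), above(e,b), above(e,d), above(f,b), above(f,d)}  (34 atoms)
goal ⊆ F2  ⇒  h_max = 2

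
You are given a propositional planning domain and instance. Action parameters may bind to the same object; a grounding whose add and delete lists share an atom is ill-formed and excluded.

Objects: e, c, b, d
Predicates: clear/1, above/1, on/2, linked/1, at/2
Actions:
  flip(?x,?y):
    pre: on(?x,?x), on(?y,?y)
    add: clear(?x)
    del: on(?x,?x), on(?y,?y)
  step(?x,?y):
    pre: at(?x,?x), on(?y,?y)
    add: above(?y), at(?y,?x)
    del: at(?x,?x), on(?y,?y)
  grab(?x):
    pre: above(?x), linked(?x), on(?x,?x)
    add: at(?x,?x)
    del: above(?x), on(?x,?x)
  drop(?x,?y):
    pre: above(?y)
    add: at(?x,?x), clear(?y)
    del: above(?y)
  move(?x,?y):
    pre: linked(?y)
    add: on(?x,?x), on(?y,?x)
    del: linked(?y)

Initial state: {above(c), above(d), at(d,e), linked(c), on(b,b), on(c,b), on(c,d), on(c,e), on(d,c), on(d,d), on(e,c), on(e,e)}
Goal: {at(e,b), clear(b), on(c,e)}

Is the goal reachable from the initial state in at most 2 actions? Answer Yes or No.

1. flip(b,b)  →  {above(c), above(d), at(d,e), clear(b), linked(c), on(c,b), on(c,d), on(c,e), on(d,c), on(d,d), on(e,c), on(e,e)}
2. drop(b,c)  →  {above(d), at(b,b), at(d,e), clear(b), clear(c), linked(c), on(c,b), on(c,d), on(c,e), on(d,c), on(d,d), on(e,c), on(e,e)}
3. step(b,e)  →  {above(d), above(e), at(d,e), at(e,b), clear(b), clear(c), linked(c), on(c,b), on(c,d), on(c,e), on(d,c), on(d,d), on(e,c)}
optimal plan length = 3; 3 > 2

No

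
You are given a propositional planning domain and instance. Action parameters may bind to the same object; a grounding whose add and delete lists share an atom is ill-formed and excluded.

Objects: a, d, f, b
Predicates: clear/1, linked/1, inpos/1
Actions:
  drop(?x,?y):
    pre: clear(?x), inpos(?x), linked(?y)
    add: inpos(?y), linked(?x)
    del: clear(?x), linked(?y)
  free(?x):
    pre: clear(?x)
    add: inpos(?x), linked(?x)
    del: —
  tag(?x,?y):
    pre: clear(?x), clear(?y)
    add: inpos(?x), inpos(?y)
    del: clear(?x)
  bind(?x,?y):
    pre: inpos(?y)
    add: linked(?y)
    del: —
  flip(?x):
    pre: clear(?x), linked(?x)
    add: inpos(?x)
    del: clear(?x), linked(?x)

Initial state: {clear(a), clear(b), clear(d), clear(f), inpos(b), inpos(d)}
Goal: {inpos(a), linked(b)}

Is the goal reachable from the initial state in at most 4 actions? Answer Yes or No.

1. free(a)  →  {clear(a), clear(b), clear(d), clear(f), inpos(a), inpos(b), inpos(d), linked(a)}
2. drop(b,a)  →  {clear(a), clear(d), clear(f), inpos(a), inpos(b), inpos(d), linked(b)}
optimal plan length = 2; 2 ≤ 4

Yes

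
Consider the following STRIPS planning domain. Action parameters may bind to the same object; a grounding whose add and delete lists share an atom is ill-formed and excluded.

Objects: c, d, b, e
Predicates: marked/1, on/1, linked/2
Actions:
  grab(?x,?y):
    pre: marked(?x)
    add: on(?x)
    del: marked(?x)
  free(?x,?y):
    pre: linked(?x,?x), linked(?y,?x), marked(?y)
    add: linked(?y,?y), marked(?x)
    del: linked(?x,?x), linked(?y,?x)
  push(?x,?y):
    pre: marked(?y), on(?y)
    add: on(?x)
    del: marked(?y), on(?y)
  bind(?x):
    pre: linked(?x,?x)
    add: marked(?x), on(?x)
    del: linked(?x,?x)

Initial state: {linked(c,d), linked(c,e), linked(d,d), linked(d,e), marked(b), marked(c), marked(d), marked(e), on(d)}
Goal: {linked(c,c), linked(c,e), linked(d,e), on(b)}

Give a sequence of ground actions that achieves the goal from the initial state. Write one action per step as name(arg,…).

1. grab(b,c)  →  {linked(c,d), linked(c,e), linked(d,d), linked(d,e), marked(c), marked(d), marked(e), on(b), on(d)}
2. free(d,c)  →  {linked(c,c), linked(c,e), linked(d,e), marked(c), marked(d), marked(e), on(b), on(d)}

grab(b,c); free(d,c)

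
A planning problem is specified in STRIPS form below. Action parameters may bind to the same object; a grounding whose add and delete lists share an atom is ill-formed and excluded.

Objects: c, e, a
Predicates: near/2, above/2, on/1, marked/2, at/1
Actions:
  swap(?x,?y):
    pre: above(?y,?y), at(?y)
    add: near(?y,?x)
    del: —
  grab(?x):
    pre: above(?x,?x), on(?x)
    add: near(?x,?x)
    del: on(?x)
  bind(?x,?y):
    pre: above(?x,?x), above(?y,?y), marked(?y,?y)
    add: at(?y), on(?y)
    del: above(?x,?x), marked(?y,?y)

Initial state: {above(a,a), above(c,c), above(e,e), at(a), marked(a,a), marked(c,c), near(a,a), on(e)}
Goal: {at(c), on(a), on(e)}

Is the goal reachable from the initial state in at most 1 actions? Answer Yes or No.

1. bind(c,c)  →  {above(a,a), above(e,e), at(a), at(c), marked(a,a), near(a,a), on(c), on(e)}
2. bind(e,a)  →  {above(a,a), at(a), at(c), near(a,a), on(a), on(c), on(e)}
optimal plan length = 2; 2 > 1

No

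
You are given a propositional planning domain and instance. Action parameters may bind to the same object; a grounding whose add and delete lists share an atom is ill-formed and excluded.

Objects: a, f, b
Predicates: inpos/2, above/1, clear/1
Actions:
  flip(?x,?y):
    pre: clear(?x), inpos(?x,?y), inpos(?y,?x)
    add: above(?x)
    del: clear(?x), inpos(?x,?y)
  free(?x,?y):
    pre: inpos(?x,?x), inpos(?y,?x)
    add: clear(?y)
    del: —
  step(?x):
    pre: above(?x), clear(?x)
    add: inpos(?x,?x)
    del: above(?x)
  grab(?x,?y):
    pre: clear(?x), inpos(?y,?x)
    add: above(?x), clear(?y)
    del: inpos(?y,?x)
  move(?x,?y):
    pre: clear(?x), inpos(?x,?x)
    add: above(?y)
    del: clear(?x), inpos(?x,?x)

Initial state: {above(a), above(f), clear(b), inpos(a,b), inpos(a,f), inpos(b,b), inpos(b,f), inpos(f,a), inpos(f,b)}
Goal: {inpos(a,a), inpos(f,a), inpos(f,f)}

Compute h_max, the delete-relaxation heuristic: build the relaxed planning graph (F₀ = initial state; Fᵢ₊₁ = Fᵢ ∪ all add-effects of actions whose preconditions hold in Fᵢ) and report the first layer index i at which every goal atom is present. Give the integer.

F0 = init (9 atoms)
F1 = F0 ∪ {above(b), clear(a), clear(f)}  (12 atoms)
F2 = F1 ∪ {inpos(a,a), inpos(f,f)}  (14 atoms)
goal ⊆ F2  ⇒  h_max = 2

2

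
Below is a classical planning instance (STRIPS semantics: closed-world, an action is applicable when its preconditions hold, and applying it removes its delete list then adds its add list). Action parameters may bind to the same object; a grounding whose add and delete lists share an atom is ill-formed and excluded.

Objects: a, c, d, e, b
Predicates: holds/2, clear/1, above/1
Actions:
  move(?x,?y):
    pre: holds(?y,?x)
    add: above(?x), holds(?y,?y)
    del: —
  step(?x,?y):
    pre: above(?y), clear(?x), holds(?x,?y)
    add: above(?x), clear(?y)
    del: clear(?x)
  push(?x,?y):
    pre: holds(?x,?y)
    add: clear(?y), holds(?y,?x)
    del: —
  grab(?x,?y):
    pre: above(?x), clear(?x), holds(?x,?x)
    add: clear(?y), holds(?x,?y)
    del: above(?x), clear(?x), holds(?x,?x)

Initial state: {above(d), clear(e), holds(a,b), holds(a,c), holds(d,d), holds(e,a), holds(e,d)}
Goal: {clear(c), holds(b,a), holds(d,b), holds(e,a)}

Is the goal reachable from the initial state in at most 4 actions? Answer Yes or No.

1. step(e,d)  →  {above(d), above(e), clear(d), holds(a,b), holds(a,c), holds(d,d), holds(e,a), holds(e,d)}
2. push(a,c)  →  {above(d), above(e), clear(c), clear(d), holds(a,b), holds(a,c), holds(c,a), holds(d,d), holds(e,a), holds(e,d)}
3. push(a,b)  →  {above(d), above(e), clear(b), clear(c), clear(d), holds(a,b), holds(a,c), holds(b,a), holds(c,a), holds(d,d), holds(e,a), holds(e,d)}
4. grab(d,b)  →  {above(e), clear(b), clear(c), holds(a,b), holds(a,c), holds(b,a), holds(c,a), holds(d,b), holds(e,a), holds(e,d)}
optimal plan length = 4; 4 ≤ 4

Yes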